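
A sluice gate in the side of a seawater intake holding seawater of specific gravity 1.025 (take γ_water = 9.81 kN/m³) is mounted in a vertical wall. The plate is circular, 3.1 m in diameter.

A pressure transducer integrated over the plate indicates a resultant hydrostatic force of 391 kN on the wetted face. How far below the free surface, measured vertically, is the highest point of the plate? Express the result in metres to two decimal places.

γ = 1.025 × 9.81 = 10.05525 kN/m³.
A = π(1.55)² = 7.54768 m².
From F = γ·h_c·A, the centroid depth is h_c = 391/(10.05525 × 7.54768) = 5.15194 m.
The centroid is at the centre, 1.55 m below the top of the plate, so the highest point sits at h_top = 5.15194 − 1.55 = 3.60194 m below the surface.

d_top ≈ 3.60 m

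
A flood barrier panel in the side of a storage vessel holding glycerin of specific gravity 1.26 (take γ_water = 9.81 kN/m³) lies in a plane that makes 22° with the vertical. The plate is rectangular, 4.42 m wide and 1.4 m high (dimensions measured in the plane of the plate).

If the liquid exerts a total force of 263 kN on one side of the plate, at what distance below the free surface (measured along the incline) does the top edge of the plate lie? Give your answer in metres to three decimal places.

γ = 1.26 × 9.81 = 12.3606 kN/m³.
A = 4.42 × 1.4 = 6.188 m².
From F = γ·h_c·A, the centroid depth is h_c = 263/(12.3606 × 6.188) = 3.43848 m.
The plate makes 22° with the vertical, i.e. θ = 90° − 22° = 68° to the horizontal. Measuring y along the incline from the free-surface line, vertical depth h = y·sinθ with sinθ = 0.927184.
Along the incline, y_c = h_c/sinθ = 3.43848/0.927184 = 3.70852 m.
The centroid lies 1.4/2 = 0.7 m below the top edge, so the top edge sits at y_top = 3.70852 − 0.7 = 3.00852 m along the incline.

y_top ≈ 3.009 m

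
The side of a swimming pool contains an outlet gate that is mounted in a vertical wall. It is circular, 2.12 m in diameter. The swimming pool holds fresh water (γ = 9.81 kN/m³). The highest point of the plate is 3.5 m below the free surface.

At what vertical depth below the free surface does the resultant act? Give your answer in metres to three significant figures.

h_p = 4.62 m

γ = 9.81 kN/m³.
The centroid is at the centre, 1.06 m below the top of the plate, so the centroid depth is h_c = 3.5 + 1.06 = 4.56 m.
A = π(1.06)² = 3.52989 m².
Resultant F = γ·h_c·A = 9.81 × 4.56 × 3.52989 = 157.905 kN.
I_c = πr⁴/4 = π × 1.06⁴/4 = 0.991547 m⁴.
Centre of pressure: y_p = y_c + I_c/(y_c·A) = 4.56 + 0.991547/(4.56 × 3.52989) = 4.56 + 0.0616009 = 4.6216 m along the plane.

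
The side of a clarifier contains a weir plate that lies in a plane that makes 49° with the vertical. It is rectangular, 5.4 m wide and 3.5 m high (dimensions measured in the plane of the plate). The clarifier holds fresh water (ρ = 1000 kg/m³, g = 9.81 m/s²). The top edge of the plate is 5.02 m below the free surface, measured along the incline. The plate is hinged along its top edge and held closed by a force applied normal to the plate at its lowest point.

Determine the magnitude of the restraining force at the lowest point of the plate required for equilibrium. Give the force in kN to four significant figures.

P ≈ 447.2 kN

γ = ρg = 1000 × 9.81 = 9810 N/m³ = 9.81 kN/m³.
The plate makes 49° with the vertical, i.e. θ = 90° − 49° = 41° to the horizontal. Measuring y along the incline from the free-surface line, vertical depth h = y·sinθ with sinθ = 0.656059.
The centroid lies 3.5/2 = 1.75 m below the top edge, so y_c = 5.02 + 1.75 = 6.77 m and h_c = 6.77 × 0.656059 = 4.44152 m.
A = 5.4 × 3.5 = 18.9 m².
Resultant F = γ·h_c·A = 9.81 × 4.44152 × 18.9 = 823.498 kN.
I_c = b·h³/12 = 5.4 × 3.5³/12 = 19.2937 m⁴.
Centre of pressure: y_p = y_c + I_c/(y_c·A) = 6.77 + 19.2937/(6.77 × 18.9) = 6.77 + 0.150787 = 6.92079 m along the plane.
The resultant acts 1.75 + 0.150787 = 1.90079 m (along the plate) below the hinge at the top edge, so the moment about the hinge is M = F × 1.90079 = 823.498 × 1.90079 = 1565.3 kN·m.
A normal force at the bottom, 3.5 m from the hinge, must supply this moment: P = 1565.3/3.5 = 447.229 kN.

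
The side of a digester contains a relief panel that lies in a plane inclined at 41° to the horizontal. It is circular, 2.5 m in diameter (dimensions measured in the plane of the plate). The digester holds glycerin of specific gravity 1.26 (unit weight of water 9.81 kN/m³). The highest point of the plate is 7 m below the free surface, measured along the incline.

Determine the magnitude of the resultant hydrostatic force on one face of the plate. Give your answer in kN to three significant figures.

γ = 1.26 × 9.81 = 12.3606 kN/m³.
Let θ = 41° be the plate's angle to the horizontal; measure y along the incline from where the plane meets the free surface. Vertical depth h = y·sinθ with sinθ = 0.656059.
The centroid is at the centre, 1.25 m below the top of the plate, so y_c = 7 + 1.25 = 8.25 m and h_c = 8.25 × 0.656059 = 5.41249 m.
A = π(1.25)² = 4.90874 m².
Resultant F = γ·h_c·A = 12.3606 × 5.41249 × 4.90874 = 328.403 kN.

F ≈ 328 kN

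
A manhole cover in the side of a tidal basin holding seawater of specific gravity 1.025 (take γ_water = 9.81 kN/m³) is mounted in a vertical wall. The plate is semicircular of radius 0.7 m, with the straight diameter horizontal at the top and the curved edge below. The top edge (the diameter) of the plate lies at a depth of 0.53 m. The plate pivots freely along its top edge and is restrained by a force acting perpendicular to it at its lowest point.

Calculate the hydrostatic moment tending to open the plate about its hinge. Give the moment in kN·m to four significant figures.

M ≈ 2.167 kN·m

γ = 1.025 × 9.81 = 10.05525 kN/m³.
The centroid of a semicircle lies 4r/(3π) = 0.297089 m from the diameter, here below the top edge, so the centroid depth is h_c = 0.53 + 0.297089 = 0.827089 m.
A = πr²/2 = π × 0.7²/2 = 0.76969 m².
Resultant F = γ·h_c·A = 10.05525 × 0.827089 × 0.76969 = 6.40119 kN.
I_c = (π/8 − 8/(9π))·r⁴ = 0.109757 × 0.7⁴ = 0.0263527 m⁴.
Centre of pressure: y_p = y_c + I_c/(y_c·A) = 0.827089 + 0.0263527/(0.827089 × 0.76969) = 0.827089 + 0.0413959 = 0.868485 m along the plane.
The resultant acts 0.297089 + 0.0413959 = 0.338485 m (along the plate) below the hinge at the top edge, so the moment about the hinge is M = F × 0.338485 = 6.40119 × 0.338485 = 2.16671 kN·m.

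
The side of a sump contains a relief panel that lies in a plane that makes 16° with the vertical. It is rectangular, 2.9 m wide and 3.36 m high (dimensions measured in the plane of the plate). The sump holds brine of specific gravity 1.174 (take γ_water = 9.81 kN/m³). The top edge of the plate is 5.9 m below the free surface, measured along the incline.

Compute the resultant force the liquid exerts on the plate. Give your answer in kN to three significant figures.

γ = 1.174 × 9.81 = 11.51694 kN/m³.
The plate makes 16° with the vertical, i.e. θ = 90° − 16° = 74° to the horizontal. Measuring y along the incline from the free-surface line, vertical depth h = y·sinθ with sinθ = 0.961262.
The centroid lies 3.36/2 = 1.68 m below the top edge, so y_c = 5.9 + 1.68 = 7.58 m and h_c = 7.58 × 0.961262 = 7.28637 m.
A = 2.9 × 3.36 = 9.744 m².
Resultant F = γ·h_c·A = 11.51694 × 7.28637 × 9.744 = 817.684 kN.

F ≈ 818 kN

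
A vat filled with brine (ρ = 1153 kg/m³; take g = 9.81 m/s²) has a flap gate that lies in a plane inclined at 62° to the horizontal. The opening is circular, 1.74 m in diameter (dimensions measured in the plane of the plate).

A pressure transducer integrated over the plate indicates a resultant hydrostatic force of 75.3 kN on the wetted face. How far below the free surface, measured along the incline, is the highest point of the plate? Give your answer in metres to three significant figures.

y_top ≈ 2.30 m

γ = ρg = 1153 × 9.81 / 1000 = 11.31093 kN/m³.
A = π(0.87)² = 2.37787 m².
From F = γ·h_c·A, the centroid depth is h_c = 75.3/(11.31093 × 2.37787) = 2.79968 m.
Let θ = 62° be the plate's angle to the horizontal; measure y along the incline from where the plane meets the free surface. Vertical depth h = y·sinθ with sinθ = 0.882948.
Along the incline, y_c = h_c/sinθ = 2.79968/0.882948 = 3.17083 m.
The centroid is at the centre, 0.87 m below the top of the plate, so the highest point sits at y_top = 3.17083 − 0.87 = 2.30083 m along the incline.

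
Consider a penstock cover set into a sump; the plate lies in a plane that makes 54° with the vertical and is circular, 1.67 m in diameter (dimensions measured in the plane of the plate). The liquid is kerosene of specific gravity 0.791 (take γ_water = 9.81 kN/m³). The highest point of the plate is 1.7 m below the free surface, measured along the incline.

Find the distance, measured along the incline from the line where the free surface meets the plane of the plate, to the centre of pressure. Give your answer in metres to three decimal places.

γ = 0.791 × 9.81 = 7.75971 kN/m³.
The plate makes 54° with the vertical, i.e. θ = 90° − 54° = 36° to the horizontal. Measuring y along the incline from the free-surface line, vertical depth h = y·sinθ with sinθ = 0.587785.
The centroid is at the centre, 0.835 m below the top of the plate, so y_c = 1.7 + 0.835 = 2.535 m and h_c = 2.535 × 0.587785 = 1.49003 m.
A = π(0.835)² = 2.1904 m².
Resultant F = γ·h_c·A = 7.75971 × 1.49003 × 2.1904 = 25.3258 kN.
I_c = πr⁴/4 = π × 0.835⁴/4 = 0.3818 m⁴.
Centre of pressure: y_p = y_c + I_c/(y_c·A) = 2.535 + 0.3818/(2.535 × 2.1904) = 2.535 + 0.0687598 = 2.60376 m along the plane.

y_p = 2.604 m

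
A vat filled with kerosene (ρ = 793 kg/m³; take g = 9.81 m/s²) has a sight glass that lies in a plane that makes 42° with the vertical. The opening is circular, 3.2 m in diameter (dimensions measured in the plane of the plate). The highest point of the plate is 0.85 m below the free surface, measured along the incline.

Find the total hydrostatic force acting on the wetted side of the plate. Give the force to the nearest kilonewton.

γ = ρg = 793 × 9.81 / 1000 = 7.77933 kN/m³.
The plate makes 42° with the vertical, i.e. θ = 90° − 42° = 48° to the horizontal. Measuring y along the incline from the free-surface line, vertical depth h = y·sinθ with sinθ = 0.743145.
The centroid is at the centre, 1.6 m below the top of the plate, so y_c = 0.85 + 1.6 = 2.45 m and h_c = 2.45 × 0.743145 = 1.82071 m.
A = π(1.6)² = 8.04248 m².
Resultant F = γ·h_c·A = 7.77933 × 1.82071 × 8.04248 = 113.913 kN.

F ≈ 114 kN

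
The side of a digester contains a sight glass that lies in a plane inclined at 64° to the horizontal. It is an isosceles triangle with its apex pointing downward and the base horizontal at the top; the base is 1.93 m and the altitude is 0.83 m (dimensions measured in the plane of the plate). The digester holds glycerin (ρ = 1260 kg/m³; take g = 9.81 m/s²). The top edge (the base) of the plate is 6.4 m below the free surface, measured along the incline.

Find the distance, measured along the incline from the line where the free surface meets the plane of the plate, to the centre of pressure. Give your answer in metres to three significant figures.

γ = ρg = 1260 × 9.81 / 1000 = 12.3606 kN/m³.
Let θ = 64° be the plate's angle to the horizontal; measure y along the incline from where the plane meets the free surface. Vertical depth h = y·sinθ with sinθ = 0.898794.
With the apex down, the centroid sits h/3 = 0.83/3 = 0.276667 m below the base (the top edge), so y_c = 6.4 + 0.276667 = 6.67667 m and h_c = 6.67667 × 0.898794 = 6.00095 m.
A = ½ × 1.93 × 0.83 = 0.80095 m².
Resultant F = γ·h_c·A = 12.3606 × 6.00095 × 0.80095 = 59.4107 kN.
I_c = b·h³/36 = 1.93 × 0.83³/36 = 0.0306541 m⁴.
Centre of pressure: y_p = y_c + I_c/(y_c·A) = 6.67667 + 0.0306541/(6.67667 × 0.80095) = 6.67667 + 0.00573223 = 6.6824 m along the plane.

y_p = 6.68 m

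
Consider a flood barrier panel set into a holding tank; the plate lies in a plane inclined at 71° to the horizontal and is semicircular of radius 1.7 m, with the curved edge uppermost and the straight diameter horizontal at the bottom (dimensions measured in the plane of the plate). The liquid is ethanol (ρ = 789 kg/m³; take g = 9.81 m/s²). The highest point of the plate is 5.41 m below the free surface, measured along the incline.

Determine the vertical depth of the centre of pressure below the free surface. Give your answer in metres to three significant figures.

γ = ρg = 789 × 9.81 / 1000 = 7.74009 kN/m³.
Let θ = 71° be the plate's angle to the horizontal; measure y along the incline from where the plane meets the free surface. Vertical depth h = y·sinθ with sinθ = 0.945519.
The centroid lies 4r/(3π) = 0.721502 m above the diameter, so r − 4r/(3π) = 1.7 − 0.721502 = 0.978498 m below the topmost point, so y_c = 5.41 + 0.978498 = 6.3885 m and h_c = 6.3885 × 0.945519 = 6.04045 m.
A = πr²/2 = π × 1.7²/2 = 4.5396 m².
Resultant F = γ·h_c·A = 7.74009 × 6.04045 × 4.5396 = 212.243 kN.
I_c = (π/8 − 8/(9π))·r⁴ = 0.109757 × 1.7⁴ = 0.916701 m⁴.
Centre of pressure: y_p = y_c + I_c/(y_c·A) = 6.3885 + 0.916701/(6.3885 × 4.5396) = 6.3885 + 0.031609 = 6.42011 m along the plane.
Vertically, h_p = y_p·sinθ = 6.42011 × 0.945519 = 6.07034 m.

h_p = 6.07 m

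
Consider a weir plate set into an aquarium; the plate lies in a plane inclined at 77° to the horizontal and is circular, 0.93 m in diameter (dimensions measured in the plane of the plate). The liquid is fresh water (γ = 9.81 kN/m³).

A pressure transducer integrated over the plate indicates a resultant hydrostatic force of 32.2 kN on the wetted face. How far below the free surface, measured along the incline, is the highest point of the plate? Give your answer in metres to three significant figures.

y_top ≈ 4.49 m

γ = 9.81 kN/m³.
A = π(0.465)² = 0.679291 m².
From F = γ·h_c·A, the centroid depth is h_c = 32.2/(9.81 × 0.679291) = 4.83205 m.
Let θ = 77° be the plate's angle to the horizontal; measure y along the incline from where the plane meets the free surface. Vertical depth h = y·sinθ with sinθ = 0.974370.
Along the incline, y_c = h_c/sinθ = 4.83205/0.974370 = 4.95915 m.
The centroid is at the centre, 0.465 m below the top of the plate, so the highest point sits at y_top = 4.95915 − 0.465 = 4.49415 m along the incline.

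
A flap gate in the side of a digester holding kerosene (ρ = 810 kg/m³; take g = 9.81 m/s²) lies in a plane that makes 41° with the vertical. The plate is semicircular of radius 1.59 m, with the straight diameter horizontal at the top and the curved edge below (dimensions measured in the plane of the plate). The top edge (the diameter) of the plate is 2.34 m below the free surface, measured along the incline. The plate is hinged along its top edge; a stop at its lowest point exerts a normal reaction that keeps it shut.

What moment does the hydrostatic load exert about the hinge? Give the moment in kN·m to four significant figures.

M ≈ 52.66 kN·m

γ = ρg = 810 × 9.81 / 1000 = 7.9461 kN/m³.
The plate makes 41° with the vertical, i.e. θ = 90° − 41° = 49° to the horizontal. Measuring y along the incline from the free-surface line, vertical depth h = y·sinθ with sinθ = 0.754710.
The centroid of a semicircle lies 4r/(3π) = 0.674817 m from the diameter, here below the top edge, so y_c = 2.34 + 0.674817 = 3.01482 m and h_c = 3.01482 × 0.754710 = 2.27531 m.
A = πr²/2 = π × 1.59²/2 = 3.97113 m².
Resultant F = γ·h_c·A = 7.9461 × 2.27531 × 3.97113 = 71.7974 kN.
I_c = (π/8 − 8/(9π))·r⁴ = 0.109757 × 1.59⁴ = 0.701489 m⁴.
Centre of pressure: y_p = y_c + I_c/(y_c·A) = 3.01482 + 0.701489/(3.01482 × 3.97113) = 3.01482 + 0.058593 = 3.07341 m along the plane.
The resultant acts 0.674817 + 0.058593 = 0.73341 m (along the plate) below the hinge at the top edge, so the moment about the hinge is M = F × 0.73341 = 71.7974 × 0.73341 = 52.6569 kN·m.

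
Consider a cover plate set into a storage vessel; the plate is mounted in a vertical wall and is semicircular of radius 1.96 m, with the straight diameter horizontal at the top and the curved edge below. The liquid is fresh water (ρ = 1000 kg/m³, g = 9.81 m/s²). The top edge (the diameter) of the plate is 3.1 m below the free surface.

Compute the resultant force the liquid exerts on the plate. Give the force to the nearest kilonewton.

γ = ρg = 1000 × 9.81 = 9810 N/m³ = 9.81 kN/m³.
The centroid of a semicircle lies 4r/(3π) = 0.83185 m from the diameter, here below the top edge, so the centroid depth is h_c = 3.1 + 0.83185 = 3.93185 m.
A = πr²/2 = π × 1.96²/2 = 6.03437 m².
Resultant F = γ·h_c·A = 9.81 × 3.93185 × 6.03437 = 232.754 kN.

F ≈ 233 kN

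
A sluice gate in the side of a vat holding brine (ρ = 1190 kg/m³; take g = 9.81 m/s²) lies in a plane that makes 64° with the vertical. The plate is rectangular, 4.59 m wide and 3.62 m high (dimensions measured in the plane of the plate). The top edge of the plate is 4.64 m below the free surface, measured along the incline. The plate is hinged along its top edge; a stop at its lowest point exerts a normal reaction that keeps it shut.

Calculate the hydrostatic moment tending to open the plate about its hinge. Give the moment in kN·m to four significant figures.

γ = ρg = 1190 × 9.81 / 1000 = 11.6739 kN/m³.
The plate makes 64° with the vertical, i.e. θ = 90° − 64° = 26° to the horizontal. Measuring y along the incline from the free-surface line, vertical depth h = y·sinθ with sinθ = 0.438371.
The centroid lies 3.62/2 = 1.81 m below the top edge, so y_c = 4.64 + 1.81 = 6.45 m and h_c = 6.45 × 0.438371 = 2.82749 m.
A = 4.59 × 3.62 = 16.6158 m².
Resultant F = γ·h_c·A = 11.6739 × 2.82749 × 16.6158 = 548.452 kN.
I_c = b·h³/12 = 4.59 × 3.62³/12 = 18.145 m⁴.
Centre of pressure: y_p = y_c + I_c/(y_c·A) = 6.45 + 18.145/(6.45 × 16.6158) = 6.45 + 0.169307 = 6.61931 m along the plane.
The resultant acts 1.81 + 0.169307 = 1.97931 m (along the plate) below the hinge at the top edge, so the moment about the hinge is M = F × 1.97931 = 548.452 × 1.97931 = 1085.56 kN·m.

M ≈ 1086 kN·m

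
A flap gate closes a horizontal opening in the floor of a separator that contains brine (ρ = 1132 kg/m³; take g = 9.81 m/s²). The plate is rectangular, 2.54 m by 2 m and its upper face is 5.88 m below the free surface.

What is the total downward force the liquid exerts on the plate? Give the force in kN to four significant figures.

F ≈ 331.7 kN

γ = ρg = 1132 × 9.81 / 1000 = 11.10492 kN/m³.
The plate is horizontal, so pressure is uniform at p = γ·h = 11.10492 × 5.88 = 65.2969 kN/m².
A = 2.54 × 2 = 5.08 m².
F = p·A = 65.2969 × 5.08 = 331.708 kN.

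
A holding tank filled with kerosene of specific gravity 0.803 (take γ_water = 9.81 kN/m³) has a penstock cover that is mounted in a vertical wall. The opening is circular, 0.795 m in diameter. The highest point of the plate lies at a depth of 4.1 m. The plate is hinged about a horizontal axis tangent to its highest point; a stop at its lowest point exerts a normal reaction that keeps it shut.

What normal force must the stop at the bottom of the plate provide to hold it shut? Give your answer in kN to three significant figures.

γ = 0.803 × 9.81 = 7.87743 kN/m³.
The centroid is at the centre, 0.3975 m below the top of the plate, so the centroid depth is h_c = 4.1 + 0.3975 = 4.4975 m.
A = π(0.3975)² = 0.496391 m².
Resultant F = γ·h_c·A = 7.87743 × 4.4975 × 0.496391 = 17.5865 kN.
I_c = πr⁴/4 = π × 0.3975⁴/4 = 0.0196082 m⁴.
Centre of pressure: y_p = y_c + I_c/(y_c·A) = 4.4975 + 0.0196082/(4.4975 × 0.496391) = 4.4975 + 0.008783 = 4.50628 m along the plane.
The resultant acts 0.3975 + 0.008783 = 0.406283 m (along the plate) below the hinge at the top edge, so the moment about the hinge is M = F × 0.406283 = 17.5865 × 0.406283 = 7.1451 kN·m.
A normal force at the bottom, 0.795 m from the hinge, must supply this moment: P = 7.1451/0.795 = 8.98755 kN.

P ≈ 8.99 kN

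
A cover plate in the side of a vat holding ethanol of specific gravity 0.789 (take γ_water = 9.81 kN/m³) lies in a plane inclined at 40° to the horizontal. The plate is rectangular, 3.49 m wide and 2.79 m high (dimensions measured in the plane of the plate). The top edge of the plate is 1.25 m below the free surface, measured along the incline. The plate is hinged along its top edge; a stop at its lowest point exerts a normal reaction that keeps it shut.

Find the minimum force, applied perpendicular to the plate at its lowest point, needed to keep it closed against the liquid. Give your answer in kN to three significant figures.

γ = 0.789 × 9.81 = 7.74009 kN/m³.
Let θ = 40° be the plate's angle to the horizontal; measure y along the incline from where the plane meets the free surface. Vertical depth h = y·sinθ with sinθ = 0.642788.
The centroid lies 2.79/2 = 1.395 m below the top edge, so y_c = 1.25 + 1.395 = 2.645 m and h_c = 2.645 × 0.642788 = 1.70017 m.
A = 3.49 × 2.79 = 9.7371 m².
Resultant F = γ·h_c·A = 7.74009 × 1.70017 × 9.7371 = 128.135 kN.
I_c = b·h³/12 = 3.49 × 2.79³/12 = 6.31621 m⁴.
Centre of pressure: y_p = y_c + I_c/(y_c·A) = 2.645 + 6.31621/(2.645 × 9.7371) = 2.645 + 0.245246 = 2.89025 m along the plane.
The resultant acts 1.395 + 0.245246 = 1.64025 m (along the plate) below the hinge at the top edge, so the moment about the hinge is M = F × 1.64025 = 128.135 × 1.64025 = 210.173 kN·m.
A normal force at the bottom, 2.79 m from the hinge, must supply this moment: P = 210.173/2.79 = 75.3308 kN.

P ≈ 75.3 kN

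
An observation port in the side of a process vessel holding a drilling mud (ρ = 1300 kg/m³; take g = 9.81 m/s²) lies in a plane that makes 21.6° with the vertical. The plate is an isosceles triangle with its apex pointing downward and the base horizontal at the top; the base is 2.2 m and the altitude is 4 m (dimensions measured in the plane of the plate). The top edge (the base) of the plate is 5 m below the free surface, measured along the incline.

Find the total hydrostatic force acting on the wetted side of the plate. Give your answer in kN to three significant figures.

F ≈ 330 kN

γ = ρg = 1300 × 9.81 / 1000 = 12.753 kN/m³.
The plate makes 21.6° with the vertical, i.e. θ = 90° − 21.6° = 68.4° to the horizontal. Measuring y along the incline from the free-surface line, vertical depth h = y·sinθ with sinθ = 0.929776.
With the apex down, the centroid sits h/3 = 4/3 = 1.33333 m below the base (the top edge), so y_c = 5 + 1.33333 = 6.33333 m and h_c = 6.33333 × 0.929776 = 5.88858 m.
A = ½ × 2.2 × 4 = 4.4 m².
Resultant F = γ·h_c·A = 12.753 × 5.88858 × 4.4 = 330.427 kN.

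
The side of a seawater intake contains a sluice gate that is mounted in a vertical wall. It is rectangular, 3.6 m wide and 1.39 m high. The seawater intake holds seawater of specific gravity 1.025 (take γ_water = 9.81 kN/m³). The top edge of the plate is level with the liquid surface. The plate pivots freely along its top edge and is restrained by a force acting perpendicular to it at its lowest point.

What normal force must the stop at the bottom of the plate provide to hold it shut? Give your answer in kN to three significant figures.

P ≈ 23.3 kN

γ = 1.025 × 9.81 = 10.05525 kN/m³.
The centroid lies 1.39/2 = 0.695 m below the top edge, so the centroid depth is h_c = 0.695 m.
A = 3.6 × 1.39 = 5.004 m².
Resultant F = γ·h_c·A = 10.05525 × 0.695 × 5.004 = 34.9699 kN.
I_c = b·h³/12 = 3.6 × 1.39³/12 = 0.805686 m⁴.
Centre of pressure: y_p = y_c + I_c/(y_c·A) = 0.695 + 0.805686/(0.695 × 5.004) = 0.695 + 0.231667 = 0.926667 m along the plane.
The resultant acts 0.695 + 0.231667 = 0.926667 m (along the plate) below the hinge at the top edge, so the moment about the hinge is M = F × 0.926667 = 34.9699 × 0.926667 = 32.4055 kN·m.
A normal force at the bottom, 1.39 m from the hinge, must supply this moment: P = 32.4055/1.39 = 23.3133 kN.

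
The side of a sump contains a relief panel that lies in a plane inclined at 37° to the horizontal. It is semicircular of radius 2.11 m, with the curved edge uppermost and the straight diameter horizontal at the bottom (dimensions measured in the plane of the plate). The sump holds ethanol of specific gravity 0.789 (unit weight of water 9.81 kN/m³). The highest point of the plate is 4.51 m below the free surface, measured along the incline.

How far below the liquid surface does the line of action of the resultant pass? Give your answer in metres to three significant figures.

γ = 0.789 × 9.81 = 7.74009 kN/m³.
Let θ = 37° be the plate's angle to the horizontal; measure y along the incline from where the plane meets the free surface. Vertical depth h = y·sinθ with sinθ = 0.601815.
The centroid lies 4r/(3π) = 0.895512 m above the diameter, so r − 4r/(3π) = 2.11 − 0.895512 = 1.21449 m below the topmost point, so y_c = 4.51 + 1.21449 = 5.72449 m and h_c = 5.72449 × 0.601815 = 3.44508 m.
A = πr²/2 = π × 2.11²/2 = 6.99334 m².
Resultant F = γ·h_c·A = 7.74009 × 3.44508 × 6.99334 = 186.479 kN.
I_c = (π/8 − 8/(9π))·r⁴ = 0.109757 × 2.11⁴ = 2.17551 m⁴.
Centre of pressure: y_p = y_c + I_c/(y_c·A) = 5.72449 + 2.17551/(5.72449 × 6.99334) = 5.72449 + 0.0543425 = 5.77883 m along the plane.
Vertically, h_p = y_p·sinθ = 5.77883 × 0.601815 = 3.47779 m.

h_p = 3.48 m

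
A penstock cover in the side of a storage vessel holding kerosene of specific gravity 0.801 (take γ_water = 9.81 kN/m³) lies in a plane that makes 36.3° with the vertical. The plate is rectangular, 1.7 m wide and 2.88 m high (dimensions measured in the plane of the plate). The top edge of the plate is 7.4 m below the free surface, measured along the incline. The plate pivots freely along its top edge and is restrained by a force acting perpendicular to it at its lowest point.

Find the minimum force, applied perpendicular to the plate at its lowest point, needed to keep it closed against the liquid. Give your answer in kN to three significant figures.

γ = 0.801 × 9.81 = 7.85781 kN/m³.
The plate makes 36.3° with the vertical, i.e. θ = 90° − 36.3° = 53.7° to the horizontal. Measuring y along the incline from the free-surface line, vertical depth h = y·sinθ with sinθ = 0.805928.
The centroid lies 2.88/2 = 1.44 m below the top edge, so y_c = 7.4 + 1.44 = 8.84 m and h_c = 8.84 × 0.805928 = 7.1244 m.
A = 1.7 × 2.88 = 4.896 m².
Resultant F = γ·h_c·A = 7.85781 × 7.1244 × 4.896 = 274.089 kN.
I_c = b·h³/12 = 1.7 × 2.88³/12 = 3.38412 m⁴.
Centre of pressure: y_p = y_c + I_c/(y_c·A) = 8.84 + 3.38412/(8.84 × 4.896) = 8.84 + 0.0781902 = 8.91819 m along the plane.
The resultant acts 1.44 + 0.0781902 = 1.51819 m (along the plate) below the hinge at the top edge, so the moment about the hinge is M = F × 1.51819 = 274.089 × 1.51819 = 416.119 kN·m.
A normal force at the bottom, 2.88 m from the hinge, must supply this moment: P = 416.119/2.88 = 144.486 kN.

P ≈ 144 kN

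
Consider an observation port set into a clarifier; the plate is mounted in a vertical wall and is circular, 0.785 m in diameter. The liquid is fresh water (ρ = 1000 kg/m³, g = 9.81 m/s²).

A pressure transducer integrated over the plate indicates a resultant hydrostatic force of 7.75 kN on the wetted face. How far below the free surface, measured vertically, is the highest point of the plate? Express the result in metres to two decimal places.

d_top ≈ 1.24 m

γ = ρg = 1000 × 9.81 = 9810 N/m³ = 9.81 kN/m³.
A = π(0.3925)² = 0.483982 m².
From F = γ·h_c·A, the centroid depth is h_c = 7.75/(9.81 × 0.483982) = 1.63231 m.
The centroid is at the centre, 0.3925 m below the top of the plate, so the highest point sits at h_top = 1.63231 − 0.3925 = 1.23981 m below the surface.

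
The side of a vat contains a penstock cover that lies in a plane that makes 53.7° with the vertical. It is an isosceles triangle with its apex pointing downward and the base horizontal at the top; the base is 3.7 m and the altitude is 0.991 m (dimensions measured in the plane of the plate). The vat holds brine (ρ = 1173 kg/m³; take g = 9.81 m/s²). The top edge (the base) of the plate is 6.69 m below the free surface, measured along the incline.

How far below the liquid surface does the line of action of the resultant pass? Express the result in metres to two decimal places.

γ = ρg = 1173 × 9.81 / 1000 = 11.50713 kN/m³.
The plate makes 53.7° with the vertical, i.e. θ = 90° − 53.7° = 36.3° to the horizontal. Measuring y along the incline from the free-surface line, vertical depth h = y·sinθ with sinθ = 0.592013.
With the apex down, the centroid sits h/3 = 0.991/3 = 0.330333 m below the base (the top edge), so y_c = 6.69 + 0.330333 = 7.02033 m and h_c = 7.02033 × 0.592013 = 4.15613 m.
A = ½ × 3.7 × 0.991 = 1.83335 m².
Resultant F = γ·h_c·A = 11.50713 × 4.15613 × 1.83335 = 87.6802 kN.
I_c = b·h³/36 = 3.7 × 0.991³/36 = 0.100028 m⁴.
Centre of pressure: y_p = y_c + I_c/(y_c·A) = 7.02033 + 0.100028/(7.02033 × 1.83335) = 7.02033 + 0.00777175 = 7.0281 m along the plane.
Vertically, h_p = y_p·sinθ = 7.0281 × 0.592013 = 4.16073 m.

h_p = 4.16 m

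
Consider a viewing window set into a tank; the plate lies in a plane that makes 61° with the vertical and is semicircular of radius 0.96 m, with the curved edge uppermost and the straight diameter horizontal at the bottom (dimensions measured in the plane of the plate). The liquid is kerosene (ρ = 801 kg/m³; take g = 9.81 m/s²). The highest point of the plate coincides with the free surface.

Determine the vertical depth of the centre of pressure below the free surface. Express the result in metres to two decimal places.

h_p = 0.32 m

γ = ρg = 801 × 9.81 / 1000 = 7.85781 kN/m³.
The plate makes 61° with the vertical, i.e. θ = 90° − 61° = 29° to the horizontal. Measuring y along the incline from the free-surface line, vertical depth h = y·sinθ with sinθ = 0.484810.
The centroid lies 4r/(3π) = 0.407437 m above the diameter, so r − 4r/(3π) = 0.96 − 0.407437 = 0.552563 m below the topmost point, so y_c = 0.552563 m and h_c = 0.552563 × 0.484810 = 0.267888 m.
A = πr²/2 = π × 0.96²/2 = 1.44765 m².
Resultant F = γ·h_c·A = 7.85781 × 0.267888 × 1.44765 = 3.04732 kN.
I_c = (π/8 − 8/(9π))·r⁴ = 0.109757 × 0.96⁴ = 0.0932217 m⁴.
Centre of pressure: y_p = y_c + I_c/(y_c·A) = 0.552563 + 0.0932217/(0.552563 × 1.44765) = 0.552563 + 0.116539 = 0.669102 m along the plane.
Vertically, h_p = y_p·sinθ = 0.669102 × 0.484810 = 0.324387 m.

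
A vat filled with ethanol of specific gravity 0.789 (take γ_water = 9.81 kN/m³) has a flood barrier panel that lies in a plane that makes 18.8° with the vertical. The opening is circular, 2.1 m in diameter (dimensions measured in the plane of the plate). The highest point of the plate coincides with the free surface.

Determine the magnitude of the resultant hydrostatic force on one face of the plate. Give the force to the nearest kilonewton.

γ = 0.789 × 9.81 = 7.74009 kN/m³.
The plate makes 18.8° with the vertical, i.e. θ = 90° − 18.8° = 71.2° to the horizontal. Measuring y along the incline from the free-surface line, vertical depth h = y·sinθ with sinθ = 0.946649.
The centroid is at the centre, 1.05 m below the top of the plate, so y_c = 1.05 m and h_c = 1.05 × 0.946649 = 0.993981 m.
A = π(1.05)² = 3.46361 m².
Resultant F = γ·h_c·A = 7.74009 × 0.993981 × 3.46361 = 26.6473 kN.

F ≈ 27 kN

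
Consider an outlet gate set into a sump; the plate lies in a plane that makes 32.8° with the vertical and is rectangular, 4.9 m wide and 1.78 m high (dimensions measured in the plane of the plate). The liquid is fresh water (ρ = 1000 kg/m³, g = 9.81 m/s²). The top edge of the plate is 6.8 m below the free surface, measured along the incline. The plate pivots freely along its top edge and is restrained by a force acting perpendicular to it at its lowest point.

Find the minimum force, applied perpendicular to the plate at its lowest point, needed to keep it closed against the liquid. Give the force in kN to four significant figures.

P ≈ 287.2 kN

γ = ρg = 1000 × 9.81 = 9810 N/m³ = 9.81 kN/m³.
The plate makes 32.8° with the vertical, i.e. θ = 90° − 32.8° = 57.2° to the horizontal. Measuring y along the incline from the free-surface line, vertical depth h = y·sinθ with sinθ = 0.840567.
The centroid lies 1.78/2 = 0.89 m below the top edge, so y_c = 6.8 + 0.89 = 7.69 m and h_c = 7.69 × 0.840567 = 6.46396 m.
A = 4.9 × 1.78 = 8.722 m².
Resultant F = γ·h_c·A = 9.81 × 6.46396 × 8.722 = 553.075 kN.
I_c = b·h³/12 = 4.9 × 1.78³/12 = 2.3029 m⁴.
Centre of pressure: y_p = y_c + I_c/(y_c·A) = 7.69 + 2.3029/(7.69 × 8.722) = 7.69 + 0.0343347 = 7.72433 m along the plane.
The resultant acts 0.89 + 0.0343347 = 0.924335 m (along the plate) below the hinge at the top edge, so the moment about the hinge is M = F × 0.924335 = 553.075 × 0.924335 = 511.227 kN·m.
A normal force at the bottom, 1.78 m from the hinge, must supply this moment: P = 511.227/1.78 = 287.206 kN.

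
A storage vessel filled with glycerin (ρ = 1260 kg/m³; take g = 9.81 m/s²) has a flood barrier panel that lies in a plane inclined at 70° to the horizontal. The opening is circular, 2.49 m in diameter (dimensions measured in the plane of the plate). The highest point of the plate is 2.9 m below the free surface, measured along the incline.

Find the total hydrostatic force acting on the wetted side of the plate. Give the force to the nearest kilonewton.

γ = ρg = 1260 × 9.81 / 1000 = 12.3606 kN/m³.
Let θ = 70° be the plate's angle to the horizontal; measure y along the incline from where the plane meets the free surface. Vertical depth h = y·sinθ with sinθ = 0.939693.
The centroid is at the centre, 1.245 m below the top of the plate, so y_c = 2.9 + 1.245 = 4.145 m and h_c = 4.145 × 0.939693 = 3.89503 m.
A = π(1.245)² = 4.86955 m².
Resultant F = γ·h_c·A = 12.3606 × 3.89503 × 4.86955 = 234.444 kN.

F ≈ 234 kN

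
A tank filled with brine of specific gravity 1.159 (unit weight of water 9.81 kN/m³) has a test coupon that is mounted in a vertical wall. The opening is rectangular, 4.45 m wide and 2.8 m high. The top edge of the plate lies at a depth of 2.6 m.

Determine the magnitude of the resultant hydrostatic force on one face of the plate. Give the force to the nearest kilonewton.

γ = 1.159 × 9.81 = 11.36979 kN/m³.
The centroid lies 2.8/2 = 1.4 m below the top edge, so the centroid depth is h_c = 2.6 + 1.4 = 4 m.
A = 4.45 × 2.8 = 12.46 m².
Resultant F = γ·h_c·A = 11.36979 × 4 × 12.46 = 566.67 kN.

F ≈ 567 kN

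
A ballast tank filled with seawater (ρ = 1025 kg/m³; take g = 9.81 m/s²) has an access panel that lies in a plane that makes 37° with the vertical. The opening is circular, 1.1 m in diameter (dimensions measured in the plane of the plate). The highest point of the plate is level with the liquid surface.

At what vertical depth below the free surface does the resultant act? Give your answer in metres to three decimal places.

h_p = 0.549 m

γ = ρg = 1025 × 9.81 / 1000 = 10.05525 kN/m³.
The plate makes 37° with the vertical, i.e. θ = 90° − 37° = 53° to the horizontal. Measuring y along the incline from the free-surface line, vertical depth h = y·sinθ with sinθ = 0.798636.
The centroid is at the centre, 0.55 m below the top of the plate, so y_c = 0.55 m and h_c = 0.55 × 0.798636 = 0.43925 m.
A = π(0.55)² = 0.950332 m².
Resultant F = γ·h_c·A = 10.05525 × 0.43925 × 0.950332 = 4.1974 kN.
I_c = πr⁴/4 = π × 0.55⁴/4 = 0.0718688 m⁴.
Centre of pressure: y_p = y_c + I_c/(y_c·A) = 0.55 + 0.0718688/(0.55 × 0.950332) = 0.55 + 0.1375 = 0.6875 m along the plane.
Vertically, h_p = y_p·sinθ = 0.6875 × 0.798636 = 0.549062 m.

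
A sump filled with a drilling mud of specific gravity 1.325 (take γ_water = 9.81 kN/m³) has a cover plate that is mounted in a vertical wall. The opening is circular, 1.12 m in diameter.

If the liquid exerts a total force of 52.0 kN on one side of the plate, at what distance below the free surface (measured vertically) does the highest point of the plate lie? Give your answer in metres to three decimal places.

d_top ≈ 3.501 m

γ = 1.325 × 9.81 = 12.99825 kN/m³.
A = π(0.56)² = 0.985203 m².
From F = γ·h_c·A, the centroid depth is h_c = 52.0/(12.99825 × 0.985203) = 4.06062 m.
The centroid is at the centre, 0.56 m below the top of the plate, so the highest point sits at h_top = 4.06062 − 0.56 = 3.50062 m below the surface.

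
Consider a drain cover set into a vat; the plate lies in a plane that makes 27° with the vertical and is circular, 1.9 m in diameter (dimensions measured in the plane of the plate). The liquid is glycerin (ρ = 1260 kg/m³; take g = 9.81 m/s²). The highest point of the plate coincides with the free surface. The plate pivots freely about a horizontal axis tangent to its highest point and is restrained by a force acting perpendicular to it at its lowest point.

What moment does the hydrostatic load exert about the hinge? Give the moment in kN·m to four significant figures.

M ≈ 35.23 kN·m

γ = ρg = 1260 × 9.81 / 1000 = 12.3606 kN/m³.
The plate makes 27° with the vertical, i.e. θ = 90° − 27° = 63° to the horizontal. Measuring y along the incline from the free-surface line, vertical depth h = y·sinθ with sinθ = 0.891007.
The centroid is at the centre, 0.95 m below the top of the plate, so y_c = 0.95 m and h_c = 0.95 × 0.891007 = 0.846457 m.
A = π(0.95)² = 2.83529 m².
Resultant F = γ·h_c·A = 12.3606 × 0.846457 × 2.83529 = 29.6648 kN.
I_c = πr⁴/4 = π × 0.95⁴/4 = 0.639712 m⁴.
Centre of pressure: y_p = y_c + I_c/(y_c·A) = 0.95 + 0.639712/(0.95 × 2.83529) = 0.95 + 0.2375 = 1.1875 m along the plane.
The resultant acts 0.95 + 0.2375 = 1.1875 m (along the plate) below the hinge at the top edge, so the moment about the hinge is M = F × 1.1875 = 29.6648 × 1.1875 = 35.227 kN·m.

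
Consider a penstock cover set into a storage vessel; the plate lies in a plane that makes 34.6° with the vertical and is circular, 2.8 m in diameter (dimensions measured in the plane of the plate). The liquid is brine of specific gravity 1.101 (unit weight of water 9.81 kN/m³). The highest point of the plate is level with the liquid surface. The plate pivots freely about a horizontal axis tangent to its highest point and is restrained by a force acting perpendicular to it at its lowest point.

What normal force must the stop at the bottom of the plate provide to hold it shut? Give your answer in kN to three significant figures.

P ≈ 47.9 kN

γ = 1.101 × 9.81 = 10.80081 kN/m³.
The plate makes 34.6° with the vertical, i.e. θ = 90° − 34.6° = 55.4° to the horizontal. Measuring y along the incline from the free-surface line, vertical depth h = y·sinθ with sinθ = 0.823136.
The centroid is at the centre, 1.4 m below the top of the plate, so y_c = 1.4 m and h_c = 1.4 × 0.823136 = 1.15239 m.
A = π(1.4)² = 6.15752 m².
Resultant F = γ·h_c·A = 10.80081 × 1.15239 × 6.15752 = 76.6411 kN.
I_c = πr⁴/4 = π × 1.4⁴/4 = 3.01719 m⁴.
Centre of pressure: y_p = y_c + I_c/(y_c·A) = 1.4 + 3.01719/(1.4 × 6.15752) = 1.4 + 0.350001 = 1.75 m along the plane.
The resultant acts 1.4 + 0.350001 = 1.75 m (along the plate) below the hinge at the top edge, so the moment about the hinge is M = F × 1.75 = 76.6411 × 1.75 = 134.122 kN·m.
A normal force at the bottom, 2.8 m from the hinge, must supply this moment: P = 134.122/2.8 = 47.9007 kN.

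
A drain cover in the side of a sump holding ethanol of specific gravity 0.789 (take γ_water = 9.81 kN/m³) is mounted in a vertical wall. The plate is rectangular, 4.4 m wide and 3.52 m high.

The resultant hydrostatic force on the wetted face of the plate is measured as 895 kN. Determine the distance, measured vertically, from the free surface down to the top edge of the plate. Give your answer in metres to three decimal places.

d_top ≈ 5.706 m

γ = 0.789 × 9.81 = 7.74009 kN/m³.
A = 4.4 × 3.52 = 15.488 m².
From F = γ·h_c·A, the centroid depth is h_c = 895/(7.74009 × 15.488) = 7.46589 m.
The centroid lies 3.52/2 = 1.76 m below the top edge, so the top edge sits at h_top = 7.46589 − 1.76 = 5.70589 m below the surface.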